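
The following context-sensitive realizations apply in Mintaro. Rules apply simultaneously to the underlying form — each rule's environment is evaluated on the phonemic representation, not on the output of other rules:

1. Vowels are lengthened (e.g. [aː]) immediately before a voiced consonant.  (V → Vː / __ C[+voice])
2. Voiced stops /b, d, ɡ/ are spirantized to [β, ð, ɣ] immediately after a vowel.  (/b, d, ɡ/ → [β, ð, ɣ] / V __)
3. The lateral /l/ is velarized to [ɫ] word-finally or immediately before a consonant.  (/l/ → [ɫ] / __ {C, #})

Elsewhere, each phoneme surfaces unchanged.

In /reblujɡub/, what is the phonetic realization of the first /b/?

[β]

/b/ (between /e/ and /l/): immediately after a vowel, so rule 2 applies → [β].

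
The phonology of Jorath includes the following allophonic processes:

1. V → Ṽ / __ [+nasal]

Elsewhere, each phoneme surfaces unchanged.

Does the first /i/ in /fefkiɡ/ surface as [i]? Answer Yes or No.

Yes

/i/ (between /k/ and /ɡ/) is in the target of rule 1 but the environment (before a nasal consonant) is not met → [i].
The actual realization is [i], which matches [i].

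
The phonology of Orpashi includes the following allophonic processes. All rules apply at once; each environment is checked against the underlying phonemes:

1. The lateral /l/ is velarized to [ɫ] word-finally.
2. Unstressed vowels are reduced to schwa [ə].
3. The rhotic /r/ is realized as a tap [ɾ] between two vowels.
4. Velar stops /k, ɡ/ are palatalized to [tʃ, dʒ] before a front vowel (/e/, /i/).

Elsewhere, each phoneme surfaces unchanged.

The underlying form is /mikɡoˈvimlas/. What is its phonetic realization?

/i/ meets the environment for rule 2 (in an unstressed syllable) → [ə].
/k/ — between /i/ and /ɡ/; rule 4 does not apply here → [k].
/ɡ/ — between /k/ and /o/; rule 4 does not apply here → [ɡ].
Rule 2 applies to /o/ (between /ɡ/ and /v/: in an unstressed syllable) → [ə].
/i/ — between /v/ and /m/; rule 2 does not apply here → [i].
/l/ (between /m/ and /a/) fails the environment for rule 1, so it stays [l].
Rule 2 applies to /a/ (between /l/ and /s/: in an unstressed syllable) → [ə].

[məkɡəˈvimləs]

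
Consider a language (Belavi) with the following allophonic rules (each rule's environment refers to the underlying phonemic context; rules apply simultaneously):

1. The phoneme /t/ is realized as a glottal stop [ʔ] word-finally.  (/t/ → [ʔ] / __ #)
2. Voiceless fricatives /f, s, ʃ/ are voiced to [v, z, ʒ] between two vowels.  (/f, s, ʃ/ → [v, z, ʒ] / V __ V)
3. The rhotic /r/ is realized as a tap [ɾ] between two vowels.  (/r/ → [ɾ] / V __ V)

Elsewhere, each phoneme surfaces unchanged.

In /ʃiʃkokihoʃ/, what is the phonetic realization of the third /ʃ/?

[ʃ]

/ʃ/ — word-final; rule 2 does not apply here → [ʃ].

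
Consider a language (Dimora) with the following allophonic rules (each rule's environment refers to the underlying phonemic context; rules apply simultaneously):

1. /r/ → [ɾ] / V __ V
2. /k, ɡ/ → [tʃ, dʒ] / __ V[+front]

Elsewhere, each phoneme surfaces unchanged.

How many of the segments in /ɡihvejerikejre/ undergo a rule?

3

Segments that undergo a rule: /ɡ/ → [dʒ] (rule 2); /r/ → [ɾ] (rule 1); /k/ → [tʃ] (rule 2).
All other segments surface unchanged.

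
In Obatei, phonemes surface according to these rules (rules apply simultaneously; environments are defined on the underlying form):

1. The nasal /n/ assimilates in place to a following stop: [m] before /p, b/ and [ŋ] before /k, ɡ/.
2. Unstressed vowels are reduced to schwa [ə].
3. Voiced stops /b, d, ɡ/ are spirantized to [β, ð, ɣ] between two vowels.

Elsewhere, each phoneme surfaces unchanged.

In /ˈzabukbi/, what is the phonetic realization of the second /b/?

[b]

/b/ (between /k/ and /i/) fails the environment for rule 3, so it stays [b].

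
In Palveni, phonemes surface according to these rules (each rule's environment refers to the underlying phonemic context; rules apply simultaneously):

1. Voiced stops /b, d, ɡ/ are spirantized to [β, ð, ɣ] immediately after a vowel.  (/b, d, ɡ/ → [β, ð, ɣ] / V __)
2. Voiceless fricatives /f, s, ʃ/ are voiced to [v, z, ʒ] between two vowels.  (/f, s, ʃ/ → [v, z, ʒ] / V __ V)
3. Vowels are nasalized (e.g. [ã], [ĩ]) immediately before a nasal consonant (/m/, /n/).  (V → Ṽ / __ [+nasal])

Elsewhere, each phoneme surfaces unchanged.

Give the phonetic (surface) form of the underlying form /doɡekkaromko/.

[doɣekkarõmko]

/d/ (word-initial) fails the environment for rule 1, so it stays [d].
/o/ (between /d/ and /ɡ/) is in the target of rule 3 but the environment (before a nasal consonant) is not met → [o].
/ɡ/ meets the environment for rule 1 (immediately after a vowel) → [ɣ].
/e/ (between /ɡ/ and /k/) fails the environment for rule 3, so it stays [e].
/a/ (between /k/ and /r/): rule 3 targets it, but not before a nasal consonant → unchanged [a].
/o/ (between /r/ and /m/) occurs before a nasal consonant → [õ] by rule 3.
/o/ (word-final): rule 3 targets it, but not before a nasal consonant → unchanged [o].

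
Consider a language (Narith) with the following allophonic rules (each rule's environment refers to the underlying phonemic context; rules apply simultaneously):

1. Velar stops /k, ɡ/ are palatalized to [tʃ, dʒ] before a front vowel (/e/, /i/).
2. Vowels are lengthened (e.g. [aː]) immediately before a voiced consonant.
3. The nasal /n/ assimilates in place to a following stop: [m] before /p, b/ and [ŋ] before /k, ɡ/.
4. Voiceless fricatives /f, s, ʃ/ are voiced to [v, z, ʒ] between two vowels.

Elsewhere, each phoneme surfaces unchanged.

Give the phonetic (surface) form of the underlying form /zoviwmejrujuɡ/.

/z/ (word-initial): no rule targets it → [z].
/o/ — between /z/ and /v/, before a voiced consonant — surfaces as [oː] (rule 2).
/v/ (between /o/ and /i/): no rule targets it → [v].
/i/ meets the environment for rule 2 (before a voiced consonant) → [iː].
/w/ (between /i/ and /m/): no rule targets it → [w].
/m/ stays [m].
Rule 2 applies to /e/ (between /m/ and /j/: before a voiced consonant) → [eː].
/j/ — not in any rule's target class → [j].
/r/ — not in any rule's target class → [r].
Rule 2 applies to /u/ (between /r/ and /j/: before a voiced consonant) → [uː].
/j/ — not in any rule's target class → [j].
/u/ (between /j/ and /ɡ/): before a voiced consonant, so rule 2 applies → [uː].
/ɡ/ (word-final) is in the target of rule 1 but the environment (before a front vowel) is not met → [ɡ].

[zoːviːwmeːjruːjuːɡ]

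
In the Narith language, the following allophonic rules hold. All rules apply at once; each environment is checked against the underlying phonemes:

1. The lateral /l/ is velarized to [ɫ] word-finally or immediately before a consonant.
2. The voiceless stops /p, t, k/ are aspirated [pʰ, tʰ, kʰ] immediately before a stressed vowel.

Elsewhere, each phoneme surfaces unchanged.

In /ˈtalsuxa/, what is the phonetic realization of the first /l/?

[ɫ]

/l/ meets the environment for rule 1 (word-finally or immediately before a consonant) → [ɫ].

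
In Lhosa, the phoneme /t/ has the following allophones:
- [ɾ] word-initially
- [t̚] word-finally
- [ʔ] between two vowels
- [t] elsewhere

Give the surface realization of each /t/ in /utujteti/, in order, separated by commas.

[ʔ], [t], [ʔ]

Occurrence 1 (position 2): between two vowels → [ʔ].
Occurrence 2 (position 5): no conditioning environment matches → elsewhere allophone [t].
Occurrence 3 (position 7): between two vowels → [ʔ].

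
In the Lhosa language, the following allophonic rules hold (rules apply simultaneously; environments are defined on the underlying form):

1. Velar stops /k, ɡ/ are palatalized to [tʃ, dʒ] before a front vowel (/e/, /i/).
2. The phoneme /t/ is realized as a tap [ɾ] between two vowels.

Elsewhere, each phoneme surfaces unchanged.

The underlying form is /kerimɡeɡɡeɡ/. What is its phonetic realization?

[tʃerimdʒeɡdʒeɡ]

/k/ meets the environment for rule 1 (before a front vowel) → [tʃ].
/e/ (between /k/ and /r/) is unaffected → [e].
/r/ stays [r].
/i/ stays [i].
/m/ stays [m].
Rule 1 applies to /ɡ/ (between /m/ and /e/: before a front vowel) → [dʒ].
/e/ — not in any rule's target class → [e].
/ɡ/ (between /e/ and /ɡ/) is in the target of rule 1 but the environment (before a front vowel) is not met → [ɡ].
/ɡ/ (between /ɡ/ and /e/): before a front vowel, so rule 1 applies → [dʒ].
/e/ (between /ɡ/ and /ɡ/): no rule targets it → [e].
/ɡ/ (word-final) is in the target of rule 1 but the environment (before a front vowel) is not met → [ɡ].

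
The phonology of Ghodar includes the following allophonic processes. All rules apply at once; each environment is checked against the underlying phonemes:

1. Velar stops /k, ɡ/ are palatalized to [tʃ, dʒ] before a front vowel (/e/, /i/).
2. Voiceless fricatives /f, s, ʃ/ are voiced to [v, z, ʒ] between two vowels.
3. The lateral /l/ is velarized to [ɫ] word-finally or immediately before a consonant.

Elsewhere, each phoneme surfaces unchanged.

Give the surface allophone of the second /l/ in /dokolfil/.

[ɫ]

/l/ — word-final, word-finally or immediately before a consonant — surfaces as [ɫ] (rule 3).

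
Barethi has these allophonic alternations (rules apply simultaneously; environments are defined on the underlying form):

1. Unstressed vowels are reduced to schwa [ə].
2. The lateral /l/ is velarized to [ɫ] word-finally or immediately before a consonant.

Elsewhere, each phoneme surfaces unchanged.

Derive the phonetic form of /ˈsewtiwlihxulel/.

[ˈsewtəwləhxələɫ]

/s/ (word-initial) is unaffected → [s].
/e/ (between /s/ and /w/) is in the target of rule 1 but the environment (in an unstressed syllable) is not met → [e].
/w/ — not in any rule's target class → [w].
/t/ stays [t].
/i/ meets the environment for rule 1 (in an unstressed syllable) → [ə].
/w/ stays [w].
/l/ — between /w/ and /i/; rule 2 does not apply here → [l].
/i/ (between /l/ and /h/): in an unstressed syllable, so rule 1 applies → [ə].
/h/ (between /i/ and /x/) is unaffected → [h].
/x/ — not in any rule's target class → [x].
/u/ — between /x/ and /l/, in an unstressed syllable — surfaces as [ə] (rule 1).
/l/ (between /u/ and /e/) is in the target of rule 2 but the environment (word-finally or immediately before a consonant) is not met → [l].
/e/ (between /l/ and /l/) occurs in an unstressed syllable → [ə] by rule 1.
/l/ (word-final) occurs word-finally or immediately before a consonant → [ɫ] by rule 2.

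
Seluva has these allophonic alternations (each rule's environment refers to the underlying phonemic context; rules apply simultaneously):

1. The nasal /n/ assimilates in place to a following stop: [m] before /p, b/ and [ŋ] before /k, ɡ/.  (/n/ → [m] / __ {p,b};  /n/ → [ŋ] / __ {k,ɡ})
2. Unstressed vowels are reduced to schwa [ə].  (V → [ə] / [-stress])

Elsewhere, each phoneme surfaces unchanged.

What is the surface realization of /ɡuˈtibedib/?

/ɡ/ stays [ɡ].
Rule 2 applies to /u/ (between /ɡ/ and /t/: in an unstressed syllable) → [ə].
/t/ (between /u/ and /i/) is unaffected → [t].
/i/ (between /t/ and /b/): rule 2 targets it, but not in an unstressed syllable → unchanged [i].
/b/ (between /i/ and /e/): no rule targets it → [b].
/e/ (between /b/ and /d/) occurs in an unstressed syllable → [ə] by rule 2.
/d/ — not in any rule's target class → [d].
/i/ (between /d/ and /b/): in an unstressed syllable, so rule 2 applies → [ə].
/b/ (word-final): no rule targets it → [b].

[ɡəˈtibədəb]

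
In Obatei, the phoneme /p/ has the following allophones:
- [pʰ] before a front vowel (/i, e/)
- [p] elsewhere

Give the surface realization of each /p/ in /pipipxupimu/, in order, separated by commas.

Occurrence 1 (position 1): before a front vowel (/i, e/) → [pʰ].
Occurrence 2 (position 3): before a front vowel (/i, e/) → [pʰ].
Occurrence 3 (position 5): no conditioning environment matches → elsewhere allophone [p].
Occurrence 4 (position 8): before a front vowel (/i, e/) → [pʰ].

[pʰ], [pʰ], [p], [pʰ]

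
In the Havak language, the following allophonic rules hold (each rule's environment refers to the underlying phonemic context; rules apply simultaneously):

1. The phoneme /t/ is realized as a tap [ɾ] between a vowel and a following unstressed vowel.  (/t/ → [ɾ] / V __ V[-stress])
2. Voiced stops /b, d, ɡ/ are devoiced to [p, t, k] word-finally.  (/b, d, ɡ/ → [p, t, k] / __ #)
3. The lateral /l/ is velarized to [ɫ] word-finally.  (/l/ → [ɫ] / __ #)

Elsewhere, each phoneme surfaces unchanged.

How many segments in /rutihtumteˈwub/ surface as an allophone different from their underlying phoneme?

2

Segments that undergo a rule: /t/ → [ɾ] (rule 1); /b/ → [p] (rule 2).
All other segments surface unchanged.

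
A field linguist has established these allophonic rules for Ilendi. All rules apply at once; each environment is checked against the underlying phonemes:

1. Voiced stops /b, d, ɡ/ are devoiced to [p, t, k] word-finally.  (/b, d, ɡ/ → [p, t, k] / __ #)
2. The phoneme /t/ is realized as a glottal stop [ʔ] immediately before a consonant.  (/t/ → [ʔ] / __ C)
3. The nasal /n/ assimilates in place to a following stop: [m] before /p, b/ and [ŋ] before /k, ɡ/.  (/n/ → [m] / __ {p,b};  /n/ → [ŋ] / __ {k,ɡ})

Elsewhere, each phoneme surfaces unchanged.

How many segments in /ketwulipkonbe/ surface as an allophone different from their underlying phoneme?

Segments that undergo a rule: /t/ → [ʔ] (rule 2); /n/ → [m] (rule 3).
All other segments surface unchanged.

2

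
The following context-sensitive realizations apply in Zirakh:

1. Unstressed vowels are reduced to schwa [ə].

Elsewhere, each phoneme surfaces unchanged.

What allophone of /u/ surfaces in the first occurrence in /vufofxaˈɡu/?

/u/ — between /v/ and /f/, in an unstressed syllable — surfaces as [ə] (rule 1).

[ə]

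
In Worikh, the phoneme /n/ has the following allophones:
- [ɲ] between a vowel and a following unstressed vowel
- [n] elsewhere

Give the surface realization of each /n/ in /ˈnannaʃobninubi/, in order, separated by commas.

Occurrence 1 (position 1): no conditioning environment matches → elsewhere allophone [n].
Occurrence 2 (position 3): no conditioning environment matches → elsewhere allophone [n].
Occurrence 3 (position 4): no conditioning environment matches → elsewhere allophone [n].
Occurrence 4 (position 9): no conditioning environment matches → elsewhere allophone [n].
Occurrence 5 (position 11): between a vowel and a following unstressed vowel → [ɲ].

[n], [n], [n], [n], [ɲ]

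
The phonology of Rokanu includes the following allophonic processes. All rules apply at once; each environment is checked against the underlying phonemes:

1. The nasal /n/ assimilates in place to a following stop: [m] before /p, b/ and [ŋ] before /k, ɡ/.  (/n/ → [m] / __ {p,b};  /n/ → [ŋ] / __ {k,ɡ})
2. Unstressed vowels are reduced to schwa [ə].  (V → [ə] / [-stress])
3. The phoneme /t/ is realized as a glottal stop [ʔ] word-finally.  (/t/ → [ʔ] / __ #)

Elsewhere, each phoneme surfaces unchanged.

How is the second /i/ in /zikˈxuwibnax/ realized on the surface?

/i/ — between /w/ and /b/, in an unstressed syllable — surfaces as [ə] (rule 2).

[ə]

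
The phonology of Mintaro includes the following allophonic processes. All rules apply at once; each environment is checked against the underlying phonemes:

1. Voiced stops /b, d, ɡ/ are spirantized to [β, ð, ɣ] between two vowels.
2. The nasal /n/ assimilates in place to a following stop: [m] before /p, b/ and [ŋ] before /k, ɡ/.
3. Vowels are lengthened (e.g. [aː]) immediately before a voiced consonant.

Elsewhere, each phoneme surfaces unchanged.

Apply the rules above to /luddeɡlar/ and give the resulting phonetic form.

/l/ (word-initial): no rule targets it → [l].
/u/ meets the environment for rule 3 (before a voiced consonant) → [uː].
/d/ (between /u/ and /d/) fails the environment for rule 1, so it stays [d].
/d/ (between /d/ and /e/) fails the environment for rule 1, so it stays [d].
/e/ — between /d/ and /ɡ/, before a voiced consonant — surfaces as [eː] (rule 3).
/ɡ/ (between /e/ and /l/) fails the environment for rule 1, so it stays [ɡ].
/l/ (between /ɡ/ and /a/) is unaffected → [l].
/a/ (between /l/ and /r/): before a voiced consonant, so rule 3 applies → [aː].
/r/ — not in any rule's target class → [r].

[luːddeːɡlaːr]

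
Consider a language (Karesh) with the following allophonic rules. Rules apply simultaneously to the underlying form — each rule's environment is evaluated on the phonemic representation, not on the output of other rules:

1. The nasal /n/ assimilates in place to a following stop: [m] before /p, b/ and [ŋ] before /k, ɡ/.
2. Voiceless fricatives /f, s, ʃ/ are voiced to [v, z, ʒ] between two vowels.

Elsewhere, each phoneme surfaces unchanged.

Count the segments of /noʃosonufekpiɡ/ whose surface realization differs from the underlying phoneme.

3

Segments that undergo a rule: /ʃ/ → [ʒ] (rule 2); /s/ → [z] (rule 2); /f/ → [v] (rule 2).
All other segments surface unchanged.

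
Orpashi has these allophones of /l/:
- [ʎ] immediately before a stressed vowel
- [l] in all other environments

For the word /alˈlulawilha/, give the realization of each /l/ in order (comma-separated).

[l], [ʎ], [l], [l]

Occurrence 1 (position 2): no conditioning environment matches → elsewhere allophone [l].
Occurrence 2 (position 3): immediately before a stressed vowel → [ʎ].
Occurrence 3 (position 5): no conditioning environment matches → elsewhere allophone [l].
Occurrence 4 (position 9): no conditioning environment matches → elsewhere allophone [l].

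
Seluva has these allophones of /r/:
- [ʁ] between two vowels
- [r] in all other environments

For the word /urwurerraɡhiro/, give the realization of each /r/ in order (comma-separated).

[r], [ʁ], [r], [r], [ʁ]

Occurrence 1 (position 2): no conditioning environment matches → elsewhere allophone [r].
Occurrence 2 (position 5): between two vowels → [ʁ].
Occurrence 3 (position 7): no conditioning environment matches → elsewhere allophone [r].
Occurrence 4 (position 8): no conditioning environment matches → elsewhere allophone [r].
Occurrence 5 (position 13): between two vowels → [ʁ].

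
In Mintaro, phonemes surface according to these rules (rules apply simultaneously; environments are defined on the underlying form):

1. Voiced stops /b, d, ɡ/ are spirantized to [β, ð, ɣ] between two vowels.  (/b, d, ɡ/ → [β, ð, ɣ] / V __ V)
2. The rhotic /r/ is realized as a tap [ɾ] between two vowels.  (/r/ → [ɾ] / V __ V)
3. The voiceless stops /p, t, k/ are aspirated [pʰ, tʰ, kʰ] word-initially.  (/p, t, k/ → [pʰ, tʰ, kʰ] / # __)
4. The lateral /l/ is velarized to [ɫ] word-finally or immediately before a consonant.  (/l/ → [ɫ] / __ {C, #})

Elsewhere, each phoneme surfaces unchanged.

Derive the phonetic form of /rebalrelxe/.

[reβaɫreɫxe]

/r/ (word-initial) is in the target of rule 2 but the environment (between two vowels) is not met → [r].
/e/ — not in any rule's target class → [e].
/b/ — between /e/ and /a/, between two vowels — surfaces as [β] (rule 1).
/a/ (between /b/ and /l/) is unaffected → [a].
Rule 4 applies to /l/ (between /a/ and /r/: word-finally or immediately before a consonant) → [ɫ].
/r/ (between /l/ and /e/) fails the environment for rule 2, so it stays [r].
/e/ (between /r/ and /l/) is unaffected → [e].
Rule 4 applies to /l/ (between /e/ and /x/: word-finally or immediately before a consonant) → [ɫ].
/x/ stays [x].
/e/ (word-final): no rule targets it → [e].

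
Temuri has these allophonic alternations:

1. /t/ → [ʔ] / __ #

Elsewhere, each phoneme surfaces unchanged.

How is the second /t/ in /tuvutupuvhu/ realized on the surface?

[t]

/t/ (between /u/ and /u/): rule 1 targets it, but not word-finally → unchanged [t].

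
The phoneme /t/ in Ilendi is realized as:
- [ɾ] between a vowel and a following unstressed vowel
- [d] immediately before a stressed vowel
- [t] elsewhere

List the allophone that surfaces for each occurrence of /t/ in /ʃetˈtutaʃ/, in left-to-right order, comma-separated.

[t], [d], [ɾ]

Occurrence 1 (position 3): no conditioning environment matches → elsewhere allophone [t].
Occurrence 2 (position 4): immediately before a stressed vowel → [d].
Occurrence 3 (position 6): between a vowel and a following unstressed vowel → [ɾ].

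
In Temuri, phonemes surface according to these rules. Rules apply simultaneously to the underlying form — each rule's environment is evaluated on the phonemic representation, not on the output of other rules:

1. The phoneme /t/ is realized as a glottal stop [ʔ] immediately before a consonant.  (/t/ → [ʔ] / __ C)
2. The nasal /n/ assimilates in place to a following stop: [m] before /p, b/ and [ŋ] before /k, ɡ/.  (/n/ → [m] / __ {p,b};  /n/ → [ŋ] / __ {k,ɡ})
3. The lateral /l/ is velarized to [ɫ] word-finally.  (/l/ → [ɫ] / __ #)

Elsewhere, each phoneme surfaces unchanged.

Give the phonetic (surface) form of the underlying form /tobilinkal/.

[tobiliŋkaɫ]

/t/ (word-initial): rule 1 targets it, but not immediately before a consonant → unchanged [t].
/o/ (between /t/ and /b/): no rule targets it → [o].
/b/ stays [b].
/i/ (between /b/ and /l/): no rule targets it → [i].
/l/ (between /i/ and /i/) fails the environment for rule 3, so it stays [l].
/i/ (between /l/ and /n/) is unaffected → [i].
/n/ (between /i/ and /k/): before a labial or velar stop, so rule 2 applies → [ŋ].
/k/ (between /n/ and /a/) is unaffected → [k].
/a/ stays [a].
/l/ (word-final) occurs word-finally → [ɫ] by rule 3.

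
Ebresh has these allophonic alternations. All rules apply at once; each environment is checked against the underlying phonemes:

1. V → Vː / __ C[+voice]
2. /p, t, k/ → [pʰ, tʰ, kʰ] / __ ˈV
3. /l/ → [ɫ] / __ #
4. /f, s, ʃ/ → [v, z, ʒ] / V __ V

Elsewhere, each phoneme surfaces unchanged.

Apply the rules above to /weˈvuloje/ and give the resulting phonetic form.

[weːˈvuːloːje]

/w/ (word-initial) is unaffected → [w].
/e/ (between /w/ and /v/): before a voiced consonant, so rule 1 applies → [eː].
/v/ (between /e/ and /u/) is unaffected → [v].
Rule 1 applies to /u/ (between /v/ and /l/: before a voiced consonant) → [uː].
/l/ (between /u/ and /o/) fails the environment for rule 3, so it stays [l].
/o/ (between /l/ and /j/): before a voiced consonant, so rule 1 applies → [oː].
/j/ (between /o/ and /e/) is unaffected → [j].
/e/ (word-final) is in the target of rule 1 but the environment (before a voiced consonant) is not met → [e].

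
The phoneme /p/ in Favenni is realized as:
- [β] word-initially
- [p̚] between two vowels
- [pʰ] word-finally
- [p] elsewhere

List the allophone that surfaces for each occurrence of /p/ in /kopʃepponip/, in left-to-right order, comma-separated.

[p], [p], [p], [pʰ]

Occurrence 1 (position 3): no conditioning environment matches → elsewhere allophone [p].
Occurrence 2 (position 6): no conditioning environment matches → elsewhere allophone [p].
Occurrence 3 (position 7): no conditioning environment matches → elsewhere allophone [p].
Occurrence 4 (position 11): word-finally → [pʰ].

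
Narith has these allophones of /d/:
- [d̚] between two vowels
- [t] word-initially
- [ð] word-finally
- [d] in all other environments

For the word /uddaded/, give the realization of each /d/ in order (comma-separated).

[d], [d], [d̚], [ð]

Occurrence 1 (position 2): no conditioning environment matches → elsewhere allophone [d].
Occurrence 2 (position 3): no conditioning environment matches → elsewhere allophone [d].
Occurrence 3 (position 5): between two vowels → [d̚].
Occurrence 4 (position 7): word-finally → [ð].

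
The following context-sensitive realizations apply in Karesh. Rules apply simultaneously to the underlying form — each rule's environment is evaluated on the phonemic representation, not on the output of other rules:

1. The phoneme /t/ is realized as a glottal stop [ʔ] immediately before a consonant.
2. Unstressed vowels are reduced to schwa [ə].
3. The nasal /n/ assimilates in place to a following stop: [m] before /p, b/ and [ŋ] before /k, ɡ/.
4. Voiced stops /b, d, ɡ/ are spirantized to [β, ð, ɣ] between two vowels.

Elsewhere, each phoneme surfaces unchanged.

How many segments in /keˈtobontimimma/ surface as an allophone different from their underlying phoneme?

6

Segments that undergo a rule: /e/ → [ə] (rule 2); /b/ → [β] (rule 4); /o/ → [ə] (rule 2); /i/ → [ə] (rule 2); /i/ → [ə] (rule 2); /a/ → [ə] (rule 2).
All other segments surface unchanged.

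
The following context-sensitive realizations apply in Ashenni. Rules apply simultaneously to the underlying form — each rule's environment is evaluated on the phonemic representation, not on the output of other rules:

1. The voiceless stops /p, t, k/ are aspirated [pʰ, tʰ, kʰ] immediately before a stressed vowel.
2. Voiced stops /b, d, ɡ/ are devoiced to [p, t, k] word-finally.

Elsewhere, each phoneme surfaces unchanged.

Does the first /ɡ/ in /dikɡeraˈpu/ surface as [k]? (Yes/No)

/ɡ/ — between /k/ and /e/; rule 2 does not apply here → [ɡ].
The actual realization is [ɡ], not [k].

No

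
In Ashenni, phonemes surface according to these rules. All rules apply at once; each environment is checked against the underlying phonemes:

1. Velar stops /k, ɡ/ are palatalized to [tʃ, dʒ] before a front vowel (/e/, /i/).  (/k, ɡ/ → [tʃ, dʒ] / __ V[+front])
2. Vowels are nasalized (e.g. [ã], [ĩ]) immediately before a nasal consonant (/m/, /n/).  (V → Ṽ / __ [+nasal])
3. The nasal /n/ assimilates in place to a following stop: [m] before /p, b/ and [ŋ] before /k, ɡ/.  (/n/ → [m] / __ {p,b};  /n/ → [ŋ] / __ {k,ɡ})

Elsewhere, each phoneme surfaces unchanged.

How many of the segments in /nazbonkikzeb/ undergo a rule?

3

Segments that undergo a rule: /o/ → [õ] (rule 2); /n/ → [ŋ] (rule 3); /k/ → [tʃ] (rule 1).
All other segments surface unchanged.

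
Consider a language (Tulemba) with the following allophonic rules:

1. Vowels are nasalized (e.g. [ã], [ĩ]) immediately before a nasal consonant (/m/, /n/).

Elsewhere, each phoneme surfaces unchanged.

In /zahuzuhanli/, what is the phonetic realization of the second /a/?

Rule 1 applies to /a/ (between /h/ and /n/: before a nasal consonant) → [ã].

[ã]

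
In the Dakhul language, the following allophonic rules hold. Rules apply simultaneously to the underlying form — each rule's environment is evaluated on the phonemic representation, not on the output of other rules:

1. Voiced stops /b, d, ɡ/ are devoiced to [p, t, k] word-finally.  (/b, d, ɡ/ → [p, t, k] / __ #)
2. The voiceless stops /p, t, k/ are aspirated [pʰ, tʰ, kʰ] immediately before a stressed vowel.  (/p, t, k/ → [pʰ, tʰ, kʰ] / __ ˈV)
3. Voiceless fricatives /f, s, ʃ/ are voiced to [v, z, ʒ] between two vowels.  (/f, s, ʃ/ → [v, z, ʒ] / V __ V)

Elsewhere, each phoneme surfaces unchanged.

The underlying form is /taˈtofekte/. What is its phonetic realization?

/t/ (word-initial): rule 2 targets it, but not immediately before a stressed vowel → unchanged [t].
/a/ — not in any rule's target class → [a].
/t/ (between /a/ and /o/): immediately before a stressed vowel, so rule 2 applies → [tʰ].
/o/ (between /t/ and /f/) is unaffected → [o].
/f/ (between /o/ and /e/): between two vowels, so rule 3 applies → [v].
/e/ (between /f/ and /k/) is unaffected → [e].
/k/ — between /e/ and /t/; rule 2 does not apply here → [k].
/t/ (between /k/ and /e/) is in the target of rule 2 but the environment (immediately before a stressed vowel) is not met → [t].
/e/ stays [e].

[taˈtʰovekte]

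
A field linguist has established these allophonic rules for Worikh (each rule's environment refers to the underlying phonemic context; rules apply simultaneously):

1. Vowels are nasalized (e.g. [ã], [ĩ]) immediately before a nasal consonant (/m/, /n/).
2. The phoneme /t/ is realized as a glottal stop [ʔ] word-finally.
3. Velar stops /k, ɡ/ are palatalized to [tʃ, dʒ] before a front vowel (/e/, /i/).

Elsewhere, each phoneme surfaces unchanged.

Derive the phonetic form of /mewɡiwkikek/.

/e/ — between /m/ and /w/; rule 1 does not apply here → [e].
/ɡ/ — between /w/ and /i/, before a front vowel — surfaces as [dʒ] (rule 3).
/i/ (between /ɡ/ and /w/): rule 1 targets it, but not before a nasal consonant → unchanged [i].
/k/ meets the environment for rule 3 (before a front vowel) → [tʃ].
/i/ (between /k/ and /k/): rule 1 targets it, but not before a nasal consonant → unchanged [i].
/k/ (between /i/ and /e/): before a front vowel, so rule 3 applies → [tʃ].
/e/ — between /k/ and /k/; rule 1 does not apply here → [e].
/k/ (word-final) fails the environment for rule 3, so it stays [k].

[mewdʒiwtʃitʃek]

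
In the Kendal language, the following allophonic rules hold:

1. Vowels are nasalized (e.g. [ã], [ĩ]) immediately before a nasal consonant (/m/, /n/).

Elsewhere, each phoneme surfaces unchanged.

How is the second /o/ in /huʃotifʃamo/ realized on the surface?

/o/ — word-final; rule 1 does not apply here → [o].

[o]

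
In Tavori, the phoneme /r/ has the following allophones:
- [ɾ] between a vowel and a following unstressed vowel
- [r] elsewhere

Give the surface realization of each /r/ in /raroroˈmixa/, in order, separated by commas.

Occurrence 1 (position 1): no conditioning environment matches → elsewhere allophone [r].
Occurrence 2 (position 3): between a vowel and a following unstressed vowel → [ɾ].
Occurrence 3 (position 5): between a vowel and a following unstressed vowel → [ɾ].

[r], [ɾ], [ɾ]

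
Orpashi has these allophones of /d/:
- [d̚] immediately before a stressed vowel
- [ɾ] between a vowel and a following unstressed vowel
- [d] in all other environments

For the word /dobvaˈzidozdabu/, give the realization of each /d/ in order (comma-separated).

Occurrence 1 (position 1): no conditioning environment matches → elsewhere allophone [d].
Occurrence 2 (position 8): between a vowel and a following unstressed vowel → [ɾ].
Occurrence 3 (position 11): no conditioning environment matches → elsewhere allophone [d].

[d], [ɾ], [d]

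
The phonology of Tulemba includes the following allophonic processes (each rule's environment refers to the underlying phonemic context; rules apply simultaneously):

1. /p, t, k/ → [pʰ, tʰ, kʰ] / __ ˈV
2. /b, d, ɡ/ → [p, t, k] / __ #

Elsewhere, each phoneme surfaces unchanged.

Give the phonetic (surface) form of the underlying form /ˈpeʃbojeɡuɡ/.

[ˈpʰeʃbojeɡuk]

/p/ — word-initial, immediately before a stressed vowel — surfaces as [pʰ] (rule 1).
/e/ (between /p/ and /ʃ/) is unaffected → [e].
/ʃ/ (between /e/ and /b/): no rule targets it → [ʃ].
/b/ (between /ʃ/ and /o/): rule 2 targets it, but not word-finally → unchanged [b].
/o/ (between /b/ and /j/): no rule targets it → [o].
/j/ stays [j].
/e/ (between /j/ and /ɡ/) is unaffected → [e].
/ɡ/ (between /e/ and /u/) is in the target of rule 2 but the environment (word-finally) is not met → [ɡ].
/u/ (between /ɡ/ and /ɡ/) is unaffected → [u].
/ɡ/ (word-final) occurs word-finally → [k] by rule 2.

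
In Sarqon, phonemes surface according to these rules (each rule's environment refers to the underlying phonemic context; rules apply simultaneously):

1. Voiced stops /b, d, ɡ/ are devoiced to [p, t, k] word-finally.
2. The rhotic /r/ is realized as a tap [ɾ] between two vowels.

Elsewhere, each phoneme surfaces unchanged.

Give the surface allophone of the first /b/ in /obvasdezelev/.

/b/ (between /o/ and /v/) is in the target of rule 1 but the environment (word-finally) is not met → [b].

[b]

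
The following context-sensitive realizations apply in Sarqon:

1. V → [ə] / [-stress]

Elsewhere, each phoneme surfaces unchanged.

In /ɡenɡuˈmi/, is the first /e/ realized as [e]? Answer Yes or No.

No

/e/ (between /ɡ/ and /n/): in an unstressed syllable, so rule 1 applies → [ə].
The actual realization is [ə], not [e].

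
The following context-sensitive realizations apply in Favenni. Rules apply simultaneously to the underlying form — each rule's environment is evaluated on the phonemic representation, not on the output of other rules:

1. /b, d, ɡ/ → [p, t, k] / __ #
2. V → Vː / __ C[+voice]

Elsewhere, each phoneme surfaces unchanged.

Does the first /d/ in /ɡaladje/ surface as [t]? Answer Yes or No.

/d/ (between /a/ and /j/): rule 1 targets it, but not word-finally → unchanged [d].
The actual realization is [d], not [t].

No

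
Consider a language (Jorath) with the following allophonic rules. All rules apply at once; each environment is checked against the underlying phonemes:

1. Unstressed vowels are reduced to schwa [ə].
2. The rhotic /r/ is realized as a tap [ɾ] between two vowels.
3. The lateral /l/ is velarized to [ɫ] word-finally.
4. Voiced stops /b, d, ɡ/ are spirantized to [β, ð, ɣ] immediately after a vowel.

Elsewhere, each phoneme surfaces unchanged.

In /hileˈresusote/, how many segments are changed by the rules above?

Segments that undergo a rule: /i/ → [ə] (rule 1); /e/ → [ə] (rule 1); /r/ → [ɾ] (rule 2); /u/ → [ə] (rule 1); /o/ → [ə] (rule 1); /e/ → [ə] (rule 1).
All other segments surface unchanged.

6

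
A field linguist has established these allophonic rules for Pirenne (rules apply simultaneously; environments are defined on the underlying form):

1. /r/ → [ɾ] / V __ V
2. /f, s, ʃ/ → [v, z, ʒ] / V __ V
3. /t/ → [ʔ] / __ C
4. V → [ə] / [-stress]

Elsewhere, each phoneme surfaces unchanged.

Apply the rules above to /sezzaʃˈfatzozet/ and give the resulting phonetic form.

/s/ (word-initial): rule 2 targets it, but not between two vowels → unchanged [s].
/e/ (between /s/ and /z/) occurs in an unstressed syllable → [ə] by rule 4.
/z/ stays [z].
/z/ (between /z/ and /a/) is unaffected → [z].
/a/ (between /z/ and /ʃ/): in an unstressed syllable, so rule 4 applies → [ə].
/ʃ/ (between /a/ and /f/) fails the environment for rule 2, so it stays [ʃ].
/f/ (between /ʃ/ and /a/) fails the environment for rule 2, so it stays [f].
/a/ (between /f/ and /t/) fails the environment for rule 4, so it stays [a].
/t/ — between /a/ and /z/, immediately before a consonant — surfaces as [ʔ] (rule 3).
/z/ stays [z].
/o/ meets the environment for rule 4 (in an unstressed syllable) → [ə].
/z/ — not in any rule's target class → [z].
/e/ (between /z/ and /t/) occurs in an unstressed syllable → [ə] by rule 4.
/t/ — word-final; rule 3 does not apply here → [t].

[səzzəʃˈfaʔzəzət]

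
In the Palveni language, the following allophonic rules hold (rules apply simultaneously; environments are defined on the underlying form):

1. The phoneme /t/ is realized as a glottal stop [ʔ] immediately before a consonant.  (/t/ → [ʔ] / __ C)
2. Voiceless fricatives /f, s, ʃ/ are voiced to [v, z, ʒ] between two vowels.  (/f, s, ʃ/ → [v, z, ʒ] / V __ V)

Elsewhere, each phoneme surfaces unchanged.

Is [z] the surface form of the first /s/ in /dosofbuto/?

Yes

/s/ (between /o/ and /o/) occurs between two vowels → [z] by rule 2.
The actual realization is [z], which matches [z].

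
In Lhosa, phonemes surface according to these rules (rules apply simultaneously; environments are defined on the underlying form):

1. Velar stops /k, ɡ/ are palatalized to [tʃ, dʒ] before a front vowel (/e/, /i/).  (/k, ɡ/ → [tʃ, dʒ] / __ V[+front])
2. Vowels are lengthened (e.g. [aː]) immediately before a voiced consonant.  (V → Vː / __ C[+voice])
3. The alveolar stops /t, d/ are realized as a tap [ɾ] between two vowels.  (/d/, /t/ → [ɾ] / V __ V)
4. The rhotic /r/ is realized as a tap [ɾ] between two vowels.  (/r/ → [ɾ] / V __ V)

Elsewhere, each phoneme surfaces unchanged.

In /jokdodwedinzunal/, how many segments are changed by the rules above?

Segments that undergo a rule: /o/ → [oː] (rule 2); /e/ → [eː] (rule 2); /d/ → [ɾ] (rule 3); /i/ → [iː] (rule 2); /u/ → [uː] (rule 2); /a/ → [aː] (rule 2).
All other segments surface unchanged.

6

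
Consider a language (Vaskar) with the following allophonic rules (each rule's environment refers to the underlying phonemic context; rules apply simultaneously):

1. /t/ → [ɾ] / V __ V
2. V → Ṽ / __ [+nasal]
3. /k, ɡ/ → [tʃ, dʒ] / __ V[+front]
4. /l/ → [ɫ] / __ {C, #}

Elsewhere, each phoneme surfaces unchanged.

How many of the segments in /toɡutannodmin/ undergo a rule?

Segments that undergo a rule: /t/ → [ɾ] (rule 1); /a/ → [ã] (rule 2); /i/ → [ĩ] (rule 2).
All other segments surface unchanged.

3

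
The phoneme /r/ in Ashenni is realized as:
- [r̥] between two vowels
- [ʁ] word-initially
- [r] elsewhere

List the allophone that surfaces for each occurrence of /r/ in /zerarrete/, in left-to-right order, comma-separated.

Occurrence 1 (position 3): between two vowels → [r̥].
Occurrence 2 (position 5): no conditioning environment matches → elsewhere allophone [r].
Occurrence 3 (position 6): no conditioning environment matches → elsewhere allophone [r].

[r̥], [r], [r]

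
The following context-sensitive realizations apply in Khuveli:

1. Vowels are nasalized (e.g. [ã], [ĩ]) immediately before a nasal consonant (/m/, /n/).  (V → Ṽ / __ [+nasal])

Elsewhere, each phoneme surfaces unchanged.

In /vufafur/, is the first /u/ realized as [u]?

/u/ — between /v/ and /f/; rule 1 does not apply here → [u].
The actual realization is [u], which matches [u].

Yes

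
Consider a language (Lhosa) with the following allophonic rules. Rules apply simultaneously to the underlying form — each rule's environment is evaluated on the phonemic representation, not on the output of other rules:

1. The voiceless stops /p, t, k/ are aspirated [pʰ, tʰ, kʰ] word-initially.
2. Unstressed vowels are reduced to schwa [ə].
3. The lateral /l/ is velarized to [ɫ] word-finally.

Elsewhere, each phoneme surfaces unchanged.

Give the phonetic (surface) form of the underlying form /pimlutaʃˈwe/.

/p/ (word-initial): word-initially, so rule 1 applies → [pʰ].
/i/ (between /p/ and /m/): in an unstressed syllable, so rule 2 applies → [ə].
/l/ (between /m/ and /u/): rule 3 targets it, but not word-finally → unchanged [l].
Rule 2 applies to /u/ (between /l/ and /t/: in an unstressed syllable) → [ə].
/t/ (between /u/ and /a/) is in the target of rule 1 but the environment (word-initially) is not met → [t].
/a/ (between /t/ and /ʃ/) occurs in an unstressed syllable → [ə] by rule 2.
/e/ (word-final) is in the target of rule 2 but the environment (in an unstressed syllable) is not met → [e].

[pʰəmlətəʃˈwe]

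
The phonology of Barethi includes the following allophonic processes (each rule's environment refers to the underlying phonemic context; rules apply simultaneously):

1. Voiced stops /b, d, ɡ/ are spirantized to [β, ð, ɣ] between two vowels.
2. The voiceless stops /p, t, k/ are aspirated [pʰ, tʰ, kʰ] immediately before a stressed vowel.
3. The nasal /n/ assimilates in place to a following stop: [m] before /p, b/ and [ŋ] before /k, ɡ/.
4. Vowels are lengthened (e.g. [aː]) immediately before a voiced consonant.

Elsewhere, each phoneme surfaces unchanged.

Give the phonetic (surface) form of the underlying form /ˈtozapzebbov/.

/t/ (word-initial) occurs immediately before a stressed vowel → [tʰ] by rule 2.
Rule 4 applies to /o/ (between /t/ and /z/: before a voiced consonant) → [oː].
/a/ (between /z/ and /p/) is in the target of rule 4 but the environment (before a voiced consonant) is not met → [a].
/p/ (between /a/ and /z/) fails the environment for rule 2, so it stays [p].
/e/ — between /z/ and /b/, before a voiced consonant — surfaces as [eː] (rule 4).
/b/ (between /e/ and /b/): rule 1 targets it, but not between two vowels → unchanged [b].
/b/ (between /b/ and /o/) fails the environment for rule 1, so it stays [b].
/o/ — between /b/ and /v/, before a voiced consonant — surfaces as [oː] (rule 4).

[ˈtʰoːzapzeːbboːv]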